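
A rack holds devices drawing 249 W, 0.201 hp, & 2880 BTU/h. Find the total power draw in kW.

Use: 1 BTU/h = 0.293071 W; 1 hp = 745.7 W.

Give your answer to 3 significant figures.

249 W (already W)
0.201 hp × 745.7 = 149.886 W
2880 BTU/h × 0.293071 = 844.044 W
Total: 249 + 149.886 + 844.044 = 1242.93 W
In kW: 1242.93 / 1000 = 1.24293 kW

1.24 kW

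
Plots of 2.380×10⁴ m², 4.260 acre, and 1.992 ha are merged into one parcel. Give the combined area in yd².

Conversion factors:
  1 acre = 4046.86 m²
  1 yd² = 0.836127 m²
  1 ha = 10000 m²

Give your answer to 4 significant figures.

2.380×10⁴ m² (already m²)
4.260 acre × 4046.86 = 17239.6 m²
1.992 ha × 10000 = 19920 m²
Sum: 23800 + 17239.6 + 19920 = 60959.6 m²
In yd²: 60959.6 / 0.836127 = 72907.1 yd²

7.291×10⁴ yd²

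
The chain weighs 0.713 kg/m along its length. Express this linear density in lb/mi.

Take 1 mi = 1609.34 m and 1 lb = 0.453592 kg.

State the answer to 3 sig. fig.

0.713 kg/m is already 0.713 kg/m
0.713 kg/m ÷ 0.453592 kg/lb × 1609.34 m/mi = 2529.72 lb/mi

2530 lb/mi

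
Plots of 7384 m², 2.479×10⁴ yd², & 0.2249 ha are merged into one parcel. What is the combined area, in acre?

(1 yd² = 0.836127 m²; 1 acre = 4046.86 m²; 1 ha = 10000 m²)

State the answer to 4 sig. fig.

7384 m² (already m²)
2.479×10⁴ yd² × 0.836127 = 20727.6 m²
0.2249 ha × 10000 = 2249 m²
Combined: 7384 + 20727.6 + 2249 = 30360.6 m²
In acre: 30360.6 / 4046.86 = 7.50226 acre

7.502 acre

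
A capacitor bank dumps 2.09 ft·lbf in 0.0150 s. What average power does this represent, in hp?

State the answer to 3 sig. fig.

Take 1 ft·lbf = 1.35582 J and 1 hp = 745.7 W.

0.253 hp

2.09 ft·lbf × 1.35582 = 2.83366 J
P = E / t = 2.83366 J / 0.015 s = 188.911 W
188.911 W ÷ (745.7 W/hp) = 0.253334 hp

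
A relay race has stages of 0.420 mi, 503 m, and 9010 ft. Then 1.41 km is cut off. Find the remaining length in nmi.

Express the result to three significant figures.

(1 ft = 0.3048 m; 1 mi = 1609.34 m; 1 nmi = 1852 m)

0.420 mi × 1609.34 = 675.923 m
503 m (already m)
9010 ft × 0.3048 = 2746.25 m
1.41 km × 1000 = 1410 m
Sum: 675.923 + 503 + 2746.25 − 1410 = 2515.17 m
In nmi: 2515.17 / 1852 = 1.35808 nmi

1.36 nmi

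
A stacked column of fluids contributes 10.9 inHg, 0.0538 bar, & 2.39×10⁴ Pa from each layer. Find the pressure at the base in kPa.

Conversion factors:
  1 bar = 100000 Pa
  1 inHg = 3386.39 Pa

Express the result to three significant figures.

66.2 kPa

10.9 inHg × 3386.39 → 36911.7 Pa
0.0538 bar × 100000 → 5380 Pa
2.39×10⁴ Pa (already Pa)
Sum: 36911.7 + 5380 + 23900 = 66191.7 Pa
In kPa: 66191.7 / 1000 = 66.1917 kPa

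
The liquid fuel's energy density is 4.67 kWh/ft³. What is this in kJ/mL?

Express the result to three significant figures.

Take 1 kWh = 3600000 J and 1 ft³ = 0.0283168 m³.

0.594 kJ/mL

4.67 kWh/ft³ × 3600000 J/kWh ÷ 0.0283168 m³/ft³ = 5.93711×10⁸ J/m³
5.93711×10⁸ J/m³ ÷ 1000 J/kJ × 10⁻⁶ m³/mL = 0.593711 kJ/mL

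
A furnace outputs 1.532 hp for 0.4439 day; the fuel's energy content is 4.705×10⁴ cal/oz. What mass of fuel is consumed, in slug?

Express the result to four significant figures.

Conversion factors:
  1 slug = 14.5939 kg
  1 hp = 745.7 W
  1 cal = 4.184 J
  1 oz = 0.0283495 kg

0.4324 slug

1.532 hp → 1142.41 W
0.4439 day → 38353 s
E = P × t = 1142.41 × 38353 = 4.38149×10⁷ J
4.705×10⁴ cal/oz → 6.94394×10⁶ J/kg
m = E / e_s = 4.38149×10⁷ / 6.94394×10⁶ = 6.3098 kg
In slug: 6.3098 / 14.5939 = 0.432359 slug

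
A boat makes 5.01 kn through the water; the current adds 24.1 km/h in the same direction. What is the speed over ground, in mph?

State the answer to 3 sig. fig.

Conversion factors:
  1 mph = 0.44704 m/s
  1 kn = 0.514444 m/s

5.01 kn × 0.514444 → 2.57736 m/s
24.1 km/h × (1/3.6) → 6.69444 m/s
Combined: 2.57736 + 6.69444 = 9.2718 m/s
In mph: 9.2718 / 0.44704 = 20.7404 mph

20.7 mph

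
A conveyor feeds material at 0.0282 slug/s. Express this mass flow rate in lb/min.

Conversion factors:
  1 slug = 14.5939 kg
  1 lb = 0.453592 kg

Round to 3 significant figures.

54.4 lb/min

0.0282 slug/s × 14.5939 kg/slug = 0.411548 kg/s
0.411548 kg/s ÷ 0.453592 kg/lb × 60 s/min = 54.4385 lb/min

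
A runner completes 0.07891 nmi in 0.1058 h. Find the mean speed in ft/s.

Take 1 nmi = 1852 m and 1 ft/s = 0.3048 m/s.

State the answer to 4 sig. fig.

0.07891 nmi × 1852 = 146.141 m
0.1058 h × 3600 = 380.88 s
v = d / t = 146.141 m / 380.88 s = 0.383693 m/s
0.383693 m/s ÷ (0.3048 m/s/ft/s) = 1.25884 ft/s

1.259 ft/s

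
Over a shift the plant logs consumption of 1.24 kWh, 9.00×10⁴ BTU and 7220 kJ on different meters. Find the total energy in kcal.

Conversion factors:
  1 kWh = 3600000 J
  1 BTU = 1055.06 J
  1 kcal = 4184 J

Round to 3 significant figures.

2.55×10⁴ kcal

1.24 kWh × 3600000 → 4.464×10⁶ J
9.00×10⁴ BTU × 1055.06 → 9.49554×10⁷ J
7220 kJ × 1000 → 7.22×10⁶ J
Sum: 4.464×10⁶ + 9.49554×10⁷ + 7.22×10⁶ = 1.06639×10⁸ J
In kcal: 1.06639×10⁸ / 4184 = 25487.3 kcal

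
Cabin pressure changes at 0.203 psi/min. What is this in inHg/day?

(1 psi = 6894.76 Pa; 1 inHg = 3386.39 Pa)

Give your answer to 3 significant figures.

595 inHg/day

0.203 psi/min × 6894.76 Pa/psi ÷ 60 s/min = 23.3273 Pa/s
23.3273 Pa/s ÷ 3386.39 Pa/inHg × 86400 s/day = 595.17 inHg/day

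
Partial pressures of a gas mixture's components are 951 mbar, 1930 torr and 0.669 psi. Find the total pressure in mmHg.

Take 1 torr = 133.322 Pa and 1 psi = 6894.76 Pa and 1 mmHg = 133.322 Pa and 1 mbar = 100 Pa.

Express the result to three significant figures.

951 mbar × 100 → 95100 Pa
1930 torr × 133.322 → 257311 Pa
0.669 psi × 6894.76 → 4612.59 Pa
Sum: 95100 + 257311 + 4612.59 = 357024 Pa
In mmHg: 357024 / 133.322 = 2677.91 mmHg

2680 mmHg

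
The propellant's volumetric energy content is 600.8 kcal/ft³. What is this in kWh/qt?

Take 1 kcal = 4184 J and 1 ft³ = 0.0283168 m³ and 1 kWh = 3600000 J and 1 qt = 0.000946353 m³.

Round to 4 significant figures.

0.02334 kWh/qt

600.8 kcal/ft³ × 4184 J/kcal ÷ 0.0283168 m³/ft³ = 8.87723×10⁷ J/m³
8.87723×10⁷ J/m³ ÷ 3600000 J/kWh × 0.000946353 m³/qt = 0.0233361 kWh/qt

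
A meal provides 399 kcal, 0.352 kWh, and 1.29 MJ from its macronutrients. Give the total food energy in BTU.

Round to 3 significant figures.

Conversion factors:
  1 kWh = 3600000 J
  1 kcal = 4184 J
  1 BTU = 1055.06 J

399 kcal × 4184 → 1.66942×10⁶ J
0.352 kWh × 3600000 → 1.2672×10⁶ J
1.29 MJ × 1000000 → 1.29×10⁶ J
Combined: 1.66942×10⁶ + 1.2672×10⁶ + 1.29×10⁶ = 4.22662×10⁶ J
In BTU: 4.22662×10⁶ / 1055.06 = 4006.05 BTU

4010 BTU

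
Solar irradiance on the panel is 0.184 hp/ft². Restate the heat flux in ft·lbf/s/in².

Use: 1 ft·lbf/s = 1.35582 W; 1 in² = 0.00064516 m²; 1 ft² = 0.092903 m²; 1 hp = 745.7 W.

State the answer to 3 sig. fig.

0.184 hp/ft² × 745.7 W/hp ÷ 0.092903 m²/ft² = 1476.9 W/m²
1476.9 W/m² ÷ 1.35582 W/ft·lbf/s × 0.00064516 m²/in² = 0.702775 ft·lbf/s/in²

0.703 ft·lbf/s/in²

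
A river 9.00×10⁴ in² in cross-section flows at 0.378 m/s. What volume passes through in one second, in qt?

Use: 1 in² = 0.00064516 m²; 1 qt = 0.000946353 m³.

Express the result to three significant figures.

9.00×10⁴ in² × 0.00064516 → 58.0644 m²
V = v × A × t = 0.378 m/s × 58.0644 m² × 1 s = 21.9483 m³
21.9483 m³ ÷ (0.000946353 m³/qt) = 23192.5 qt

2.32×10⁴ qt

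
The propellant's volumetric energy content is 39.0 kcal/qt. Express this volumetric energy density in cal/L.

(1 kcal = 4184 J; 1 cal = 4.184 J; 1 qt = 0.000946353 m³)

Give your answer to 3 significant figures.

4.12×10⁴ cal/L

39.0 kcal/qt × 4184 J/kcal ÷ 0.000946353 m³/qt = 1.72426×10⁸ J/m³
1.72426×10⁸ J/m³ ÷ 4.184 J/cal × 0.001 m³/L = 41210.8 cal/L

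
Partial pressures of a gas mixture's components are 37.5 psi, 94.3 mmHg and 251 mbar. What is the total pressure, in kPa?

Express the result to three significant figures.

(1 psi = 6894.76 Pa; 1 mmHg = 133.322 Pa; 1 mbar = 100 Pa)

296 kPa

37.5 psi × 6894.76 = 258554 Pa
94.3 mmHg × 133.322 = 12572.3 Pa
251 mbar × 100 = 25100 Pa
Sum: 258554 + 12572.3 + 25100 = 296226 Pa
In kPa: 296226 / 1000 = 296.226 kPa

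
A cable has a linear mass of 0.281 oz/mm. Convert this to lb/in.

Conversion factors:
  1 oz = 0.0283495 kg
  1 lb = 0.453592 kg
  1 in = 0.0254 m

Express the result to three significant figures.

0.281 oz/mm × 0.0283495 kg/oz ÷ 0.001 m/mm = 7.96621 kg/m
7.96621 kg/m ÷ 0.453592 kg/lb × 0.0254 m/in = 0.446088 lb/in

0.446 lb/in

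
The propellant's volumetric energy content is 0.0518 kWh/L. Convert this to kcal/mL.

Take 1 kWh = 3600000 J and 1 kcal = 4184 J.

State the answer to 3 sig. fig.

0.0518 kWh/L × 3600000 J/kWh ÷ 0.001 m³/L = 1.8648×10⁸ J/m³
1.8648×10⁸ J/m³ ÷ 4184 J/kcal × 10⁻⁶ m³/mL = 0.0445698 kcal/mL

0.0446 kcal/mL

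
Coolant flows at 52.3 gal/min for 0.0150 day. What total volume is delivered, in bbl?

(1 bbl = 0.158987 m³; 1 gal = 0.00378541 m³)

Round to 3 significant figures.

52.3 gal/min → 0.00329962 m³/s
0.0150 day → 1296 s
V = Q × t = 0.00329962 × 1296 = 4.27631 m³
In bbl: 4.27631 / 0.158987 = 26.8972 bbl

26.9 bbl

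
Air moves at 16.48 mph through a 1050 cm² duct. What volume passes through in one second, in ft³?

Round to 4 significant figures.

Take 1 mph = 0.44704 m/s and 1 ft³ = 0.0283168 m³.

27.32 ft³

16.48 mph × 0.44704 = 7.36722 m/s
1050 cm² × 0.0001 = 0.105 m²
V = v × A × t = 7.36722 m/s × 0.105 m² × 1 s = 0.773558 m³
0.773558 m³ ÷ (0.0283168 m³/ft³) = 27.318 ft³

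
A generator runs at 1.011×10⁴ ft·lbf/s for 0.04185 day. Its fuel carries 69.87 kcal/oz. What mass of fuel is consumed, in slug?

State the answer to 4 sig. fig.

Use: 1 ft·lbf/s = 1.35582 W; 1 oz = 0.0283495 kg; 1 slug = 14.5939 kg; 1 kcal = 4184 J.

1.011×10⁴ ft·lbf/s → 13707.3 W
0.04185 day → 3615.84 s
E = P × t = 13707.3 × 3615.84 = 4.95634×10⁷ J
69.87 kcal/oz → 1.03119×10⁷ J/kg
m = E / e_s = 4.95634×10⁷ / 1.03119×10⁷ = 4.80643 kg
In slug: 4.80643 / 14.5939 = 0.329345 slug

0.3293 slug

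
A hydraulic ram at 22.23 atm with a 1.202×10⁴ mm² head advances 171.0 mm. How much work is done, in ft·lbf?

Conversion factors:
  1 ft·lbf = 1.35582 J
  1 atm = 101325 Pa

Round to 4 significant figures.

3415 ft·lbf

22.23 atm → 2.25245×10⁶ Pa
1.202×10⁴ mm² → 0.01202 m²
F = P × A = 2.25245×10⁶ × 0.01202 = 27074.4 N
171.0 mm → 0.171 m
W = F × d = 27074.4 × 0.171 = 4629.72 J
In ft·lbf: 4629.72 / 1.35582 = 3414.7 ft·lbf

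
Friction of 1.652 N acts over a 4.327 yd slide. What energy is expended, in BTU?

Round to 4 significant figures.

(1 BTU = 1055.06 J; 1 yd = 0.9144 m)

4.327 yd × 0.9144 = 3.95661 m
W = F × d = 1.652 N × 3.95661 m = 6.53632 J
6.53632 J ÷ (1055.06 J/BTU) = 0.00619521 BTU

0.006195 BTU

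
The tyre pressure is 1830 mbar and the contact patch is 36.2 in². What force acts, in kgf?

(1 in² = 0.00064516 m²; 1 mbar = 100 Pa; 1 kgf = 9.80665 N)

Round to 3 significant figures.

1830 mbar × 100 = 183000 Pa
36.2 in² × 0.00064516 = 0.0233548 m²
F = P × A = 183000 Pa × 0.0233548 m² = 4273.93 N
4273.93 N ÷ (9.80665 N/kgf) = 435.82 kgf

436 kgf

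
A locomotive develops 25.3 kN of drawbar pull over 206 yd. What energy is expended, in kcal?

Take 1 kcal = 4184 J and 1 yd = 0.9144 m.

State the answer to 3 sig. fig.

25.3 kN × 1000 = 25300 N
206 yd × 0.9144 = 188.366 m
W = F × d = 25300 N × 188.366 m = 4.76566×10⁶ J
4.76566×10⁶ J ÷ (4184 J/kcal) = 1139.02 kcal

1140 kcal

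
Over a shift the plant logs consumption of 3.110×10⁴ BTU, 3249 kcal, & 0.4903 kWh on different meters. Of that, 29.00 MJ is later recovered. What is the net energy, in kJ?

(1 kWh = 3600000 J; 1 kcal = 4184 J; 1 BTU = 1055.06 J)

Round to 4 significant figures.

1.917×10⁴ kJ

3.110×10⁴ BTU × 1055.06 = 3.28124×10⁷ J
3249 kcal × 4184 = 1.35938×10⁷ J
0.4903 kWh × 3600000 = 1.76508×10⁶ J
29.00 MJ × 1000000 = 2.9×10⁷ J
Result: 3.28124×10⁷ + 1.35938×10⁷ + 1.76508×10⁶ − 2.9×10⁷ = 1.91713×10⁷ J
In kJ: 1.91713×10⁷ / 1000 = 19171.3 kJ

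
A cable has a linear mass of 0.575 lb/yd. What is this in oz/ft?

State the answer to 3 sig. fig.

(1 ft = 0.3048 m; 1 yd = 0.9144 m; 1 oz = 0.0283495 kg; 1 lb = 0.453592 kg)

3.07 oz/ft

0.575 lb/yd × 0.453592 kg/lb ÷ 0.9144 m/yd = 0.285231 kg/m
0.285231 kg/m ÷ 0.0283495 kg/oz × 0.3048 m/ft = 3.06666 oz/ft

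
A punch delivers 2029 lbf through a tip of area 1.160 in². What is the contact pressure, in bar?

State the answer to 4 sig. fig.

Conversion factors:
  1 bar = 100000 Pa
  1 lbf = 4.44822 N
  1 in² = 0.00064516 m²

120.6 bar

2029 lbf × 4.44822 = 9025.44 N
1.160 in² × 0.00064516 = 7.48386×10⁻⁴ m²
P = F / A = 9025.44 N / 7.48386×10⁻⁴ m² = 1.20599×10⁷ Pa
1.20599×10⁷ Pa ÷ (100000 Pa/bar) = 120.599 bar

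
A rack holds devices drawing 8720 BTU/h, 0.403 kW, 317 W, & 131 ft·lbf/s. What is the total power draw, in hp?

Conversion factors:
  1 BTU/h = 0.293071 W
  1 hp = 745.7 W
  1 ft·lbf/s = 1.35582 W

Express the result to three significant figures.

8720 BTU/h × 0.293071 = 2555.58 W
0.403 kW × 1000 = 403 W
317 W (already W)
131 ft·lbf/s × 1.35582 = 177.612 W
Combined: 2555.58 + 403 + 317 + 177.612 = 3453.19 W
In hp: 3453.19 / 745.7 = 4.6308 hp

4.63 hp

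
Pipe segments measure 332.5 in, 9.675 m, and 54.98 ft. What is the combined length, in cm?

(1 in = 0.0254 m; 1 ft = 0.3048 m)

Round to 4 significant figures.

332.5 in × 0.0254 = 8.4455 m
9.675 m (already m)
54.98 ft × 0.3048 = 16.7579 m
Total: 8.4455 + 9.675 + 16.7579 = 34.8784 m
In cm: 34.8784 / 0.01 = 3487.84 cm

3488 cm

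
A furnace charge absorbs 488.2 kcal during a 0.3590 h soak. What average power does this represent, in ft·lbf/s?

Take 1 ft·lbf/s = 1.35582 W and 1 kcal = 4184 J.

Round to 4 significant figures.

1166 ft·lbf/s

488.2 kcal × 4184 = 2.04263×10⁶ J
0.3590 h × 3600 = 1292.4 s
P = E / t = 2.04263×10⁶ J / 1292.4 s = 1580.49 W
1580.49 W ÷ (1.35582 W/ft·lbf/s) = 1165.71 ft·lbf/s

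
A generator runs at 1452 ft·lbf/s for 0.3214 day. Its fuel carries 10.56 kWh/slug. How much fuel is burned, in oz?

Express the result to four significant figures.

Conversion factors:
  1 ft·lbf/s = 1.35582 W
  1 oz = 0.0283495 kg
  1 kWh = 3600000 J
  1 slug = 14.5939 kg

740.3 oz

1452 ft·lbf/s → 1968.65 W
0.3214 day → 27769 s
E = P × t = 1968.65 × 27769 = 5.46674×10⁷ J
10.56 kWh/slug → 2.60492×10⁶ J/kg
m = E / e_s = 5.46674×10⁷ / 2.60492×10⁶ = 20.9862 kg
In oz: 20.9862 / 0.0283495 = 740.267 oz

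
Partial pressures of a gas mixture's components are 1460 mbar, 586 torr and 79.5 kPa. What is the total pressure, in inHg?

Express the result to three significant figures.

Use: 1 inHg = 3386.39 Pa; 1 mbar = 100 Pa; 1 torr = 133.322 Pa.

1460 mbar × 100 = 146000 Pa
586 torr × 133.322 = 78126.7 Pa
79.5 kPa × 1000 = 79500 Pa
Total: 146000 + 78126.7 + 79500 = 303627 Pa
In inHg: 303627 / 3386.39 = 89.661 inHg

89.7 inHg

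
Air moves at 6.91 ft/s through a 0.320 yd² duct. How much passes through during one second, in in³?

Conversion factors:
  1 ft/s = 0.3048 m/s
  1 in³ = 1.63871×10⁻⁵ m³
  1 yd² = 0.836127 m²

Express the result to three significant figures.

6.91 ft/s × 0.3048 = 2.10617 m/s
0.320 yd² × 0.836127 = 0.267561 m²
V = v × A × t = 2.10617 m/s × 0.267561 m² × 1 s = 0.563529 m³
0.563529 m³ ÷ (1.63871×10⁻⁵ m³/in³) = 34388.6 in³

3.44×10⁴ in³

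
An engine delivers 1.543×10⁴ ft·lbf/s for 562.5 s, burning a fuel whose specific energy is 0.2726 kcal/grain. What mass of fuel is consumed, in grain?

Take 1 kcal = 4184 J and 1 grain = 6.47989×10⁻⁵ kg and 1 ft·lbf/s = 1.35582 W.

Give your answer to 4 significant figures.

1.032×10⁴ grain

1.543×10⁴ ft·lbf/s → 20920.3 W
E = P × t = 20920.3 × 562.5 = 1.17677×10⁷ J
0.2726 kcal/grain → 1.76015×10⁷ J/kg
m = E / e_s = 1.17677×10⁷ / 1.76015×10⁷ = 0.668562 kg
In grain: 0.668562 / 6.47989×10⁻⁵ = 10317.5 grain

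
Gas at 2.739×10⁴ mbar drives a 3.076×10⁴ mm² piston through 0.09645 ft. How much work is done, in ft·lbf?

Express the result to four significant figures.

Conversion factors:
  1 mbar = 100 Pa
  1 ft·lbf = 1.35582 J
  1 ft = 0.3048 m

1827 ft·lbf

2.739×10⁴ mbar → 2.739×10⁶ Pa
3.076×10⁴ mm² → 0.03076 m²
F = P × A = 2.739×10⁶ × 0.03076 = 84251.6 N
0.09645 ft → 0.029398 m
W = F × d = 84251.6 × 0.029398 = 2476.83 J
In ft·lbf: 2476.83 / 1.35582 = 1826.81 ft·lbf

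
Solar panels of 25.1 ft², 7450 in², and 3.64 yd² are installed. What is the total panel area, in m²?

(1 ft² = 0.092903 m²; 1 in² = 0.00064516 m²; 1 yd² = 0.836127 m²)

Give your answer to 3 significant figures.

25.1 ft² × 0.092903 → 2.33187 m²
7450 in² × 0.00064516 → 4.80644 m²
3.64 yd² × 0.836127 → 3.0435 m²
Total: 2.33187 + 4.80644 + 3.0435 = 10.1818 m²

10.2 m²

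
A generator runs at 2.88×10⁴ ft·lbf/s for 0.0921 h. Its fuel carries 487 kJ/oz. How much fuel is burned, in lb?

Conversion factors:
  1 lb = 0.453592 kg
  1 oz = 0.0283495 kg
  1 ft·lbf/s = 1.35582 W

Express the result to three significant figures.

1.66 lb

2.88×10⁴ ft·lbf/s → 39047.6 W
0.0921 h → 331.56 s
E = P × t = 39047.6 × 331.56 = 1.29466×10⁷ J
487 kJ/oz → 1.71784×10⁷ J/kg
m = E / e_s = 1.29466×10⁷ / 1.71784×10⁷ = 0.753656 kg
In lb: 0.753656 / 0.453592 = 1.66153 lb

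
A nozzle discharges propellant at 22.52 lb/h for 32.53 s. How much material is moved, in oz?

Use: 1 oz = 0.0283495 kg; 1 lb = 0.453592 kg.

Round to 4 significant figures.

22.52 lb/h → 0.00283747 kg/s
m = ṁ × t = 0.00283747 × 32.53 = 0.0923029 kg
In oz: 0.0923029 / 0.0283495 = 3.25589 oz

3.256 oz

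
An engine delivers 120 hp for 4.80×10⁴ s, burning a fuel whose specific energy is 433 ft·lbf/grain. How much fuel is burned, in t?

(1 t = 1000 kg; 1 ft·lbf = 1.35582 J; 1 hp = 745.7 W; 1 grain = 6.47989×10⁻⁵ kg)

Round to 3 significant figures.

120 hp → 89484 W
E = P × t = 89484 × 48000 = 4.29523×10⁹ J
433 ft·lbf/grain → 9.05988×10⁶ J/kg
m = E / e_s = 4.29523×10⁹ / 9.05988×10⁶ = 474.093 kg
In t: 474.093 / 1000 = 0.474093 t

0.474 t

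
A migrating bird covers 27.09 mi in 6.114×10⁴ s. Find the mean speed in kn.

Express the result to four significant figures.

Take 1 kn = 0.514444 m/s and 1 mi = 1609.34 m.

27.09 mi × 1609.34 → 43597 m
v = d / t = 43597 m / 61140 s = 0.713068 m/s
0.713068 m/s ÷ (0.514444 m/s/kn) = 1.38609 kn

1.386 kn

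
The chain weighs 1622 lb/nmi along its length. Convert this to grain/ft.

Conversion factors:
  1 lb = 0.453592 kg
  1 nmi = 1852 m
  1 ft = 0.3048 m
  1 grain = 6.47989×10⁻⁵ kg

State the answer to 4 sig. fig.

1869 grain/ft

1622 lb/nmi × 0.453592 kg/lb ÷ 1852 m/nmi = 0.39726 kg/m
0.39726 kg/m ÷ 6.47989×10⁻⁵ kg/grain × 0.3048 m/ft = 1868.63 grain/ft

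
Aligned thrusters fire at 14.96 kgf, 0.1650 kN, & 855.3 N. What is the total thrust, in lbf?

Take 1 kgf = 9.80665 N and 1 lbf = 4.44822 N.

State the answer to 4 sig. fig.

14.96 kgf × 9.80665 → 146.707 N
0.1650 kN × 1000 → 165 N
855.3 N (already N)
Sum: 146.707 + 165 + 855.3 = 1167.01 N
In lbf: 1167.01 / 4.44822 = 262.354 lbf

262.4 lbf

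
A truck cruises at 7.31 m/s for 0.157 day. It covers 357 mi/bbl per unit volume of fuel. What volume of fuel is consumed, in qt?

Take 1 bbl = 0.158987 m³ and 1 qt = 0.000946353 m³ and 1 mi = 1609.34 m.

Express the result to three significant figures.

29.0 qt

0.157 day → 13564.8 s
d = v × t = 7.31 × 13564.8 = 99158.7 m
357 mi/bbl → 3.61372×10⁶ m/m³
V = d / (distance per unit fuel) = 99158.7 / 3.61372×10⁶ = 0.0274395 m³
In qt: 0.0274395 / 0.000946353 = 28.995 qt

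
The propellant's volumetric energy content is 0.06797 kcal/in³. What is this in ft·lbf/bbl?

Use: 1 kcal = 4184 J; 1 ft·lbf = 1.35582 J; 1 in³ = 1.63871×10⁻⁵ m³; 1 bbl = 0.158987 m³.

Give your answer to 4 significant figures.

0.06797 kcal/in³ × 4184 J/kcal ÷ 1.63871×10⁻⁵ m³/in³ = 1.73543×10⁷ J/m³
1.73543×10⁷ J/m³ ÷ 1.35582 J/ft·lbf × 0.158987 m³/bbl = 2.03501×10⁶ ft·lbf/bbl

2.035×10⁶ ft·lbf/bbl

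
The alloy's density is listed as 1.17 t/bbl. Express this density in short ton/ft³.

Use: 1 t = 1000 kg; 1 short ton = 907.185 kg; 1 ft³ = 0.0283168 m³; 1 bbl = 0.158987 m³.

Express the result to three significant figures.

1.17 t/bbl × 1000 kg/t ÷ 0.158987 m³/bbl = 7359.09 kg/m³
7359.09 kg/m³ ÷ 907.185 kg/short ton × 0.0283168 m³/ft³ = 0.229706 short ton/ft³

0.230 short ton/ft³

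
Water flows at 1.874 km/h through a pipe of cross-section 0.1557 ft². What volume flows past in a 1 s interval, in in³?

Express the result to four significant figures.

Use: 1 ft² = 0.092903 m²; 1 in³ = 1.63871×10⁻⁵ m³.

1.874 km/h × (1/3.6) = 0.520556 m/s
0.1557 ft² × 0.092903 = 0.014465 m²
V = v × A × t = 0.520556 m/s × 0.014465 m² × 1 s = 0.00752984 m³
0.00752984 m³ ÷ (1.63871×10⁻⁵ m³/in³) = 459.498 in³

459.5 in³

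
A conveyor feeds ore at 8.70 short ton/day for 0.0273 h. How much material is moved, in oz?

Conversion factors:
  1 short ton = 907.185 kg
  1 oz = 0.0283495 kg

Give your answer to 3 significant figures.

317 oz

8.70 short ton/day → 0.0913485 kg/s
0.0273 h → 98.28 s
m = ṁ × t = 0.0913485 × 98.28 = 8.97773 kg
In oz: 8.97773 / 0.0283495 = 316.68 oz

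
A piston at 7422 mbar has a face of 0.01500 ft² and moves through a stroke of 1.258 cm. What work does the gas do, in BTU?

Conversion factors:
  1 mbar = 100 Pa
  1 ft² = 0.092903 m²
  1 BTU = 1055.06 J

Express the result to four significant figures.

7422 mbar → 742200 Pa
0.01500 ft² → 0.00139354 m²
F = P × A = 742200 × 0.00139354 = 1034.29 N
1.258 cm → 0.01258 m
W = F × d = 1034.29 × 0.01258 = 13.0114 J
In BTU: 13.0114 / 1055.06 = 0.0123324 BTU

0.01233 BTU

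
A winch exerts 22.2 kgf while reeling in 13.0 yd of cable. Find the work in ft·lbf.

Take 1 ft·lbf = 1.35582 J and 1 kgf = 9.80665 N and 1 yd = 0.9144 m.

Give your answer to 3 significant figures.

1910 ft·lbf

22.2 kgf × 9.80665 = 217.708 N
13.0 yd × 0.9144 = 11.8872 m
W = F × d = 217.708 N × 11.8872 m = 2587.94 J
2587.94 J ÷ (1.35582 J/ft·lbf) = 1908.76 ft·lbf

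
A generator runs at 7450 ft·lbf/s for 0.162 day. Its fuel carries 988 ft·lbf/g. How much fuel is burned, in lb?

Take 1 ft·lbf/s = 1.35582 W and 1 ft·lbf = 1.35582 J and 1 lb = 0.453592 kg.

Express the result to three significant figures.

233 lb

7450 ft·lbf/s → 10100.9 W
0.162 day → 13996.8 s
E = P × t = 10100.9 × 13996.8 = 1.4138×10⁸ J
988 ft·lbf/g → 1.33955×10⁶ J/kg
m = E / e_s = 1.4138×10⁸ / 1.33955×10⁶ = 105.543 kg
In lb: 105.543 / 0.453592 = 232.683 lb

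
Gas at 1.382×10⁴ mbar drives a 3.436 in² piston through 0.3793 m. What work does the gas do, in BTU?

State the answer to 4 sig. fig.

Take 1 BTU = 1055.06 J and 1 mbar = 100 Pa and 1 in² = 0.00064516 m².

1.101 BTU

1.382×10⁴ mbar → 1.382×10⁶ Pa
3.436 in² → 0.00221677 m²
F = P × A = 1.382×10⁶ × 0.00221677 = 3063.58 N
W = F × d = 3063.58 × 0.3793 = 1162.02 J
In BTU: 1162.02 / 1055.06 = 1.10138 BTU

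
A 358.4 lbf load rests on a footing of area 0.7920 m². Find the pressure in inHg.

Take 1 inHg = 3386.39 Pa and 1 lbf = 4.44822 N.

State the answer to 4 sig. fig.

0.5944 inHg

358.4 lbf × 4.44822 → 1594.24 N
P = F / A = 1594.24 N / 0.792 m² = 2012.93 Pa
2012.93 Pa ÷ (3386.39 Pa/inHg) = 0.594418 inHg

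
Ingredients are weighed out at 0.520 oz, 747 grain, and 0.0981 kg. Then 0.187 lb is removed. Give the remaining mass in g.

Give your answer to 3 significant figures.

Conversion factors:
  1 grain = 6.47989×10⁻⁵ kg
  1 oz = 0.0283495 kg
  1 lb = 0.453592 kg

0.520 oz × 0.0283495 → 0.0147417 kg
747 grain × 6.47989×10⁻⁵ → 0.0484048 kg
0.0981 kg (already kg)
0.187 lb × 0.453592 → 0.0848217 kg
Sum: 0.0147417 + 0.0484048 + 0.0981 − 0.0848217 = 0.0764248 kg
In g: 0.0764248 / 0.001 = 76.4248 g

76.4 g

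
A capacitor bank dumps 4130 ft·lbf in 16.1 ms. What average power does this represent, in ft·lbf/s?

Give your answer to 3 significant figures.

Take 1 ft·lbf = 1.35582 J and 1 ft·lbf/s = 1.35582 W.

2.57×10⁵ ft·lbf/s

4130 ft·lbf × 1.35582 = 5599.54 J
16.1 ms × 0.001 = 0.0161 s
P = E / t = 5599.54 J / 0.0161 s = 347798 W
347798 W ÷ (1.35582 W/ft·lbf/s) = 256522 ft·lbf/s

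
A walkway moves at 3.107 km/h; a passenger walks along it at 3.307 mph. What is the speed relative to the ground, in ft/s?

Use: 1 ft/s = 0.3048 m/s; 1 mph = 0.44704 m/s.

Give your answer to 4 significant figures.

7.682 ft/s

3.107 km/h × (1/3.6) = 0.863056 m/s
3.307 mph × 0.44704 = 1.47836 m/s
Combined: 0.863056 + 1.47836 = 2.34142 m/s
In ft/s: 2.34142 / 0.3048 = 7.68182 ft/s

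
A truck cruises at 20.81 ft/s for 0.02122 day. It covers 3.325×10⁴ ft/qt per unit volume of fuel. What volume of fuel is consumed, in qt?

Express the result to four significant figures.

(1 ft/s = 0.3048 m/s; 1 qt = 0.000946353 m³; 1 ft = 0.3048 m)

1.147 qt

20.81 ft/s → 6.34289 m/s
0.02122 day → 1833.41 s
d = v × t = 6.34289 × 1833.41 = 11629.1 m
3.325×10⁴ ft/qt → 1.07091×10⁷ m/m³
V = d / (distance per unit fuel) = 11629.1 / 1.07091×10⁷ = 0.00108591 m³
In qt: 0.00108591 / 0.000946353 = 1.14747 qt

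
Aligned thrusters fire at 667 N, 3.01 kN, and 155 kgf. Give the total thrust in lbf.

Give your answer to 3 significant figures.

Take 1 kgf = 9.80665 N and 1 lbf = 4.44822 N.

1170 lbf

667 N (already N)
3.01 kN × 1000 = 3010 N
155 kgf × 9.80665 = 1520.03 N
Combined: 667 + 3010 + 1520.03 = 5197.03 N
In lbf: 5197.03 / 4.44822 = 1168.34 lbf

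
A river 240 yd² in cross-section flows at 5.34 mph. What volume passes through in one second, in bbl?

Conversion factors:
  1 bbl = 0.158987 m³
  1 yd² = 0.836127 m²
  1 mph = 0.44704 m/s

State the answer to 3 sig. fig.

3010 bbl

5.34 mph × 0.44704 = 2.38719 m/s
240 yd² × 0.836127 = 200.67 m²
V = v × A × t = 2.38719 m/s × 200.67 m² × 1 s = 479.037 m³
479.037 m³ ÷ (0.158987 m³/bbl) = 3013.06 bbl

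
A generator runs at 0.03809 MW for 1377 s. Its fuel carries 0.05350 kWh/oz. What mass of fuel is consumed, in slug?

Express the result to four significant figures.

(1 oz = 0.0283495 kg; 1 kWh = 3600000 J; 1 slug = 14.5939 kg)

0.5290 slug

0.03809 MW → 38090 W
E = P × t = 38090 × 1377 = 5.24499×10⁷ J
0.05350 kWh/oz → 6.79377×10⁶ J/kg
m = E / e_s = 5.24499×10⁷ / 6.79377×10⁶ = 7.72029 kg
In slug: 7.72029 / 14.5939 = 0.529008 slug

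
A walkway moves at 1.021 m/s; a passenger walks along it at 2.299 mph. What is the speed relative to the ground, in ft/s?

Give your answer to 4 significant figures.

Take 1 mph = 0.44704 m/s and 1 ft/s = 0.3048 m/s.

1.021 m/s (already m/s)
2.299 mph × 0.44704 = 1.02774 m/s
Combined: 1.021 + 1.02774 = 2.04874 m/s
In ft/s: 2.04874 / 0.3048 = 6.72159 ft/s

6.722 ft/s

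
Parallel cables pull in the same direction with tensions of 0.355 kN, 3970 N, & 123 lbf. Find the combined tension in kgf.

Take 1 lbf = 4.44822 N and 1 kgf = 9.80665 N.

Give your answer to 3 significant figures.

0.355 kN × 1000 = 355 N
3970 N (already N)
123 lbf × 4.44822 = 547.131 N
Sum: 355 + 3970 + 547.131 = 4872.13 N
In kgf: 4872.13 / 9.80665 = 496.819 kgf

497 kgf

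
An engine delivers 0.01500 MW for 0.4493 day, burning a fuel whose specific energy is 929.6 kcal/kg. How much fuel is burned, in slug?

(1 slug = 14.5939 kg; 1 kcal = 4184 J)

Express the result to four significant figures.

0.01500 MW → 15000 W
0.4493 day → 38819.5 s
E = P × t = 15000 × 38819.5 = 5.82292×10⁸ J
929.6 kcal/kg → 3.88945×10⁶ J/kg
m = E / e_s = 5.82292×10⁸ / 3.88945×10⁶ = 149.711 kg
In slug: 149.711 / 14.5939 = 10.2585 slug

10.26 slug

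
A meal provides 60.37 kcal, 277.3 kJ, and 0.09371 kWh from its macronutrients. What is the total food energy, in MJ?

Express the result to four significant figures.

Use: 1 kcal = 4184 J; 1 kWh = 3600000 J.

60.37 kcal × 4184 = 252588 J
277.3 kJ × 1000 = 277300 J
0.09371 kWh × 3600000 = 337356 J
Combined: 252588 + 277300 + 337356 = 867244 J
In MJ: 867244 / 1000000 = 0.867244 MJ

0.8672 MJ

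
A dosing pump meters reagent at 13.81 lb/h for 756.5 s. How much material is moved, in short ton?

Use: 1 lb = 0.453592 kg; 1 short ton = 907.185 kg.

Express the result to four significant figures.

13.81 lb/h → 0.00174003 kg/s
m = ṁ × t = 0.00174003 × 756.5 = 1.31633 kg
In short ton: 1.31633 / 907.185 = 0.00145101 short ton

0.001451 short ton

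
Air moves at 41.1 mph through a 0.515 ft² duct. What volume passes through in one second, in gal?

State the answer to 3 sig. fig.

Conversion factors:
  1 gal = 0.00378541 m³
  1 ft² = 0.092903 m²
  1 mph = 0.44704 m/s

41.1 mph × 0.44704 → 18.3733 m/s
0.515 ft² × 0.092903 → 0.047845 m²
V = v × A × t = 18.3733 m/s × 0.047845 m² × 1 s = 0.879071 m³
0.879071 m³ ÷ (0.00378541 m³/gal) = 232.226 gal

232 gal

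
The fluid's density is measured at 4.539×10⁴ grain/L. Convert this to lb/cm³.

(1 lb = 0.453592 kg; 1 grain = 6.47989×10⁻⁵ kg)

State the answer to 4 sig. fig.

4.539×10⁴ grain/L × 6.47989×10⁻⁵ kg/grain ÷ 0.001 m³/L = 2941.22 kg/m³
2941.22 kg/m³ ÷ 0.453592 kg/lb × 10⁻⁶ m³/cm³ = 0.00648429 lb/cm³

0.006484 lb/cm³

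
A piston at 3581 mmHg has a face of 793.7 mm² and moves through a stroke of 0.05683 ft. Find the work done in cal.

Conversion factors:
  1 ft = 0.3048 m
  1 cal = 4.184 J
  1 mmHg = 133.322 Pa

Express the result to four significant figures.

3581 mmHg → 477426 Pa
793.7 mm² → 7.937×10⁻⁴ m²
F = P × A = 477426 × 7.937×10⁻⁴ = 378.933 N
0.05683 ft → 0.0173218 m
W = F × d = 378.933 × 0.0173218 = 6.5638 J
In cal: 6.5638 / 4.184 = 1.56879 cal

1.569 cal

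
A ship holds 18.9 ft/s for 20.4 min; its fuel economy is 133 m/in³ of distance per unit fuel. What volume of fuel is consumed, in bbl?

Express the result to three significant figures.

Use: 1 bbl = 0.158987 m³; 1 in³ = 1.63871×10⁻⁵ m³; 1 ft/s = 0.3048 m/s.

0.00546 bbl

18.9 ft/s → 5.76072 m/s
20.4 min → 1224 s
d = v × t = 5.76072 × 1224 = 7051.12 m
133 m/in³ → 8.11614×10⁶ m/m³
V = d / (distance per unit fuel) = 7051.12 / 8.11614×10⁶ = 8.68778×10⁻⁴ m³
In bbl: 8.68778×10⁻⁴ / 0.158987 = 0.00546446 bbl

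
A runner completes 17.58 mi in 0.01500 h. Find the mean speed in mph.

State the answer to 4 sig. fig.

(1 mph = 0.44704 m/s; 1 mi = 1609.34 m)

17.58 mi × 1609.34 → 28292.2 m
0.01500 h × 3600 → 54 s
v = d / t = 28292.2 m / 54 s = 523.93 m/s
523.93 m/s ÷ (0.44704 m/s/mph) = 1172 mph

1172 mph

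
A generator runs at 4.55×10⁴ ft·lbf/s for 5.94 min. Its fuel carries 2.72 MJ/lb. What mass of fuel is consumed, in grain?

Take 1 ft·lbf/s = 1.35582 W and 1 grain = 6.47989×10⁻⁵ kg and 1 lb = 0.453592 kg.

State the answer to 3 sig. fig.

5.66×10⁴ grain

4.55×10⁴ ft·lbf/s → 61689.8 W
5.94 min → 356.4 s
E = P × t = 61689.8 × 356.4 = 2.19862×10⁷ J
2.72 MJ/lb → 5.99658×10⁶ J/kg
m = E / e_s = 2.19862×10⁷ / 5.99658×10⁶ = 3.66646 kg
In grain: 3.66646 / 6.47989×10⁻⁵ = 56582.1 grain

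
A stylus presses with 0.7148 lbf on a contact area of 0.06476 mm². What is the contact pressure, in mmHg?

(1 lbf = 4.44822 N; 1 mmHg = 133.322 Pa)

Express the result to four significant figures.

3.683×10⁵ mmHg

0.7148 lbf × 4.44822 → 3.17959 N
0.06476 mm² × 10⁻⁶ → 6.476×10⁻⁸ m²
P = F / A = 3.17959 N / 6.476×10⁻⁸ m² = 4.90981×10⁷ Pa
4.90981×10⁷ Pa ÷ (133.322 Pa/mmHg) = 368267 mmHg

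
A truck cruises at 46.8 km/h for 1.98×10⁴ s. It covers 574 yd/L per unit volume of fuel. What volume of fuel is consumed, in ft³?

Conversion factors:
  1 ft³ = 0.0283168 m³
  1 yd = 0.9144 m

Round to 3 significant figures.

46.8 km/h → 13 m/s
d = v × t = 13 × 19800 = 257400 m
574 yd/L → 524866 m/m³
V = d / (distance per unit fuel) = 257400 / 524866 = 0.490411 m³
In ft³: 0.490411 / 0.0283168 = 17.3187 ft³

17.3 ft³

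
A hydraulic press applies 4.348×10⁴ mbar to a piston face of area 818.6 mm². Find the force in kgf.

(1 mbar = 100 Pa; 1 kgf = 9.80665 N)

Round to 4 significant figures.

4.348×10⁴ mbar × 100 = 4.348×10⁶ Pa
818.6 mm² × 10⁻⁶ = 8.186×10⁻⁴ m²
F = P × A = 4.348×10⁶ Pa × 8.186×10⁻⁴ m² = 3559.27 N
3559.27 N ÷ (9.80665 N/kgf) = 362.945 kgf

362.9 kgf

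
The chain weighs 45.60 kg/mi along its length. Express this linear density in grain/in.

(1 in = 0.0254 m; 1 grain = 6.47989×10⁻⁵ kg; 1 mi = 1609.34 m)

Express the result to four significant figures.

11.11 grain/in

45.60 kg/mi ÷ 1609.34 m/mi = 0.0283346 kg/m
0.0283346 kg/m ÷ 6.47989×10⁻⁵ kg/grain × 0.0254 m/in = 11.1067 grain/in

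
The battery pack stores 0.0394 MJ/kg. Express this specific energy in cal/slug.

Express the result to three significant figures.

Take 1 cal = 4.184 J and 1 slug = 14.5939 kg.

0.0394 MJ/kg × 1000000 J/MJ = 39400 J/kg
39400 J/kg ÷ 4.184 J/cal × 14.5939 kg/slug = 137428 cal/slug

1.37×10⁵ cal/slug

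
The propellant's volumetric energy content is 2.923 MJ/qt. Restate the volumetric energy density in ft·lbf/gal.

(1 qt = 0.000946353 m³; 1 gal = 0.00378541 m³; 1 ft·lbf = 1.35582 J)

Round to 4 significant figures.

2.923 MJ/qt × 1000000 J/MJ ÷ 0.000946353 m³/qt = 3.0887×10⁹ J/m³
3.0887×10⁹ J/m³ ÷ 1.35582 J/ft·lbf × 0.00378541 m³/gal = 8.62356×10⁶ ft·lbf/gal

8.624×10⁶ ft·lbf/gal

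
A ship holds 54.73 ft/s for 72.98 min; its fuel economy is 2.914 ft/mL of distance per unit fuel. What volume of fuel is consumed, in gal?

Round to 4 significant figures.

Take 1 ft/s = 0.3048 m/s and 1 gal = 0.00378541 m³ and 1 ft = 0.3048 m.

54.73 ft/s → 16.6817 m/s
72.98 min → 4378.8 s
d = v × t = 16.6817 × 4378.8 = 73045.8 m
2.914 ft/mL → 888187 m/m³
V = d / (distance per unit fuel) = 73045.8 / 888187 = 0.0822415 m³
In gal: 0.0822415 / 0.00378541 = 21.7259 gal

21.73 gal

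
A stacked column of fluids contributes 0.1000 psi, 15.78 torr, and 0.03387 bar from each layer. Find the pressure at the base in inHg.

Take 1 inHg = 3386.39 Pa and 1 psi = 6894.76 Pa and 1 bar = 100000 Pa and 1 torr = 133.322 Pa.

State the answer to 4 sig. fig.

1.825 inHg

0.1000 psi × 6894.76 = 689.476 Pa
15.78 torr × 133.322 = 2103.82 Pa
0.03387 bar × 100000 = 3387 Pa
Combined: 689.476 + 2103.82 + 3387 = 6180.3 Pa
In inHg: 6180.3 / 3386.39 = 1.82504 inHg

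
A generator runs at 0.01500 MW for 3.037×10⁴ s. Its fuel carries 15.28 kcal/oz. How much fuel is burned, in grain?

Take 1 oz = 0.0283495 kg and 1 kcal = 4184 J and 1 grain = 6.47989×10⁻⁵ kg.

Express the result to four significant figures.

0.01500 MW → 15000 W
E = P × t = 15000 × 30370 = 4.5555×10⁸ J
15.28 kcal/oz → 2.25512×10⁶ J/kg
m = E / e_s = 4.5555×10⁸ / 2.25512×10⁶ = 202.007 kg
In grain: 202.007 / 6.47989×10⁻⁵ = 3.11744×10⁶ grain

3.117×10⁶ grain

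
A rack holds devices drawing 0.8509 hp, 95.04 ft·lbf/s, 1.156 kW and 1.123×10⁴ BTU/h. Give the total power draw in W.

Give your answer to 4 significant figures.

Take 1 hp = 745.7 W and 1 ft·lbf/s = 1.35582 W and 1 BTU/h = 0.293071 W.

0.8509 hp × 745.7 = 634.516 W
95.04 ft·lbf/s × 1.35582 = 128.857 W
1.156 kW × 1000 = 1156 W
1.123×10⁴ BTU/h × 0.293071 = 3291.19 W
Combined: 634.516 + 128.857 + 1156 + 3291.19 = 5210.56 W

5211 W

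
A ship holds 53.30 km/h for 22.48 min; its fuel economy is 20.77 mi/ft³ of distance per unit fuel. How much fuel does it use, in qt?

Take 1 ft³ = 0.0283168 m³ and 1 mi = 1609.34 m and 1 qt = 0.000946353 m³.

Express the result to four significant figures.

17.88 qt

53.30 km/h → 14.8056 m/s
22.48 min → 1348.8 s
d = v × t = 14.8056 × 1348.8 = 19969.8 m
20.77 mi/ft³ → 1.18043×10⁶ m/m³
V = d / (distance per unit fuel) = 19969.8 / 1.18043×10⁶ = 0.0169174 m³
In qt: 0.0169174 / 0.000946353 = 17.8764 qt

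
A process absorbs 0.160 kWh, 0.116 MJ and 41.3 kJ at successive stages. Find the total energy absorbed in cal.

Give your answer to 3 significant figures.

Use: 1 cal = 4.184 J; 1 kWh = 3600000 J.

1.75×10⁵ cal

0.160 kWh × 3600000 = 576000 J
0.116 MJ × 1000000 = 116000 J
41.3 kJ × 1000 = 41300 J
Total: 576000 + 116000 + 41300 = 733300 J
In cal: 733300 / 4.184 = 175263 cal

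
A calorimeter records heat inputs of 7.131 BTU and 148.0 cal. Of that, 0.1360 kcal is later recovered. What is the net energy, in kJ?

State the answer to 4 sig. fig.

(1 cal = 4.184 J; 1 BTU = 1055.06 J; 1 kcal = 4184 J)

7.131 BTU × 1055.06 = 7523.63 J
148.0 cal × 4.184 = 619.232 J
0.1360 kcal × 4184 = 569.024 J
Result: 7523.63 + 619.232 − 569.024 = 7573.84 J
In kJ: 7573.84 / 1000 = 7.57384 kJ

7.574 kJ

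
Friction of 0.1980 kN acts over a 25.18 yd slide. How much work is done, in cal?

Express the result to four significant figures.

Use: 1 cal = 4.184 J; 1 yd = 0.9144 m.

1090 cal

0.1980 kN × 1000 = 198 N
25.18 yd × 0.9144 = 23.0246 m
W = F × d = 198 N × 23.0246 m = 4558.87 J
4558.87 J ÷ (4.184 J/cal) = 1089.6 cal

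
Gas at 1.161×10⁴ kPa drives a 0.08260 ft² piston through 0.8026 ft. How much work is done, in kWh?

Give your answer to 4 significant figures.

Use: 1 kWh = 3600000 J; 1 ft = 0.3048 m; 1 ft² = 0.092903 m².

0.006054 kWh

1.161×10⁴ kPa → 1.161×10⁷ Pa
0.08260 ft² → 0.00767379 m²
F = P × A = 1.161×10⁷ × 0.00767379 = 89092.7 N
0.8026 ft → 0.244632 m
W = F × d = 89092.7 × 0.244632 = 21794.9 J
In kWh: 21794.9 / 3600000 = 0.00605414 kWh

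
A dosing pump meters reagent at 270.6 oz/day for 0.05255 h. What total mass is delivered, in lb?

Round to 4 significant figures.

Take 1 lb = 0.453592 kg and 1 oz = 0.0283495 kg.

0.03703 lb

270.6 oz/day → 8.87891×10⁻⁵ kg/s
0.05255 h → 189.18 s
m = ṁ × t = 8.87891×10⁻⁵ × 189.18 = 0.0167971 kg
In lb: 0.0167971 / 0.453592 = 0.0370313 lb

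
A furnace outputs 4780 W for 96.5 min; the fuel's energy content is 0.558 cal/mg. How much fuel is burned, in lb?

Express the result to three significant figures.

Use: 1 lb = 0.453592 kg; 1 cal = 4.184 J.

96.5 min → 5790 s
E = P × t = 4780 × 5790 = 2.76762×10⁷ J
0.558 cal/mg → 2.33467×10⁶ J/kg
m = E / e_s = 2.76762×10⁷ / 2.33467×10⁶ = 11.8544 kg
In lb: 11.8544 / 0.453592 = 26.1345 lb

26.1 lb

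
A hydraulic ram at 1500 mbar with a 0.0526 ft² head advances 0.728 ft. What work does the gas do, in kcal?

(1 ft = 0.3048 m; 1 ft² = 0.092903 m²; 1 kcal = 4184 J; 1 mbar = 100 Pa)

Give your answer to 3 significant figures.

0.0389 kcal

1500 mbar → 150000 Pa
0.0526 ft² → 0.0048867 m²
F = P × A = 150000 × 0.0048867 = 733.005 N
0.728 ft → 0.221894 m
W = F × d = 733.005 × 0.221894 = 162.649 J
In kcal: 162.649 / 4184 = 0.038874 kcal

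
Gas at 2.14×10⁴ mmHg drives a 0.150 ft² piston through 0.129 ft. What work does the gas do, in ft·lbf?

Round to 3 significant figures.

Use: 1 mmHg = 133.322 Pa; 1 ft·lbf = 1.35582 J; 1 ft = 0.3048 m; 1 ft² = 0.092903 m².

1150 ft·lbf

2.14×10⁴ mmHg → 2.85309×10⁶ Pa
0.150 ft² → 0.0139354 m²
F = P × A = 2.85309×10⁶ × 0.0139354 = 39759 N
0.129 ft → 0.0393192 m
W = F × d = 39759 × 0.0393192 = 1563.29 J
In ft·lbf: 1563.29 / 1.35582 = 1153.02 ft·lbf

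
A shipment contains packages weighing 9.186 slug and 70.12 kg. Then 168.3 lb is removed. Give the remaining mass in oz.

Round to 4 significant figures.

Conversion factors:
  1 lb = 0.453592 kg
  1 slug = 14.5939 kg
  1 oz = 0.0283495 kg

4509 oz

9.186 slug × 14.5939 = 134.06 kg
70.12 kg (already kg)
168.3 lb × 0.453592 = 76.3395 kg
Sum: 134.06 + 70.12 − 76.3395 = 127.84 kg
In oz: 127.84 / 0.0283495 = 4509.43 oz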